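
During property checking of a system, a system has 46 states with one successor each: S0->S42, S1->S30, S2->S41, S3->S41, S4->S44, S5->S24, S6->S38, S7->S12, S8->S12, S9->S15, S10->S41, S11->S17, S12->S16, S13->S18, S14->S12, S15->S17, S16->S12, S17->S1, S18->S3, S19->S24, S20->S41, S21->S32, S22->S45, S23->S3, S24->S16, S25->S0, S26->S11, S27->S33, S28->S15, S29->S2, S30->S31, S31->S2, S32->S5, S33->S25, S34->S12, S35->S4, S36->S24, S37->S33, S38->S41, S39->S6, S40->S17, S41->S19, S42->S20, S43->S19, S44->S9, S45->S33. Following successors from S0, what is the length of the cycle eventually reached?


Trace from S0 until a state repeats:
  S0 -> S42 -> S20 -> S41 -> S19 -> S24 -> S16 -> S12 -> S16
S16 first seen at step 6, revisited at step 8.
Cycle length = 8 - 6 = 2

2


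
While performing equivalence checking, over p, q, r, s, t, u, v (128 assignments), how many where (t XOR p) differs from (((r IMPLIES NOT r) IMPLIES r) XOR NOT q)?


F1 = (t XOR p)
F2 = (((r IMPLIES NOT r) IMPLIES r) XOR NOT q)
Evaluate both on each of 128 rows (bits = p,q,r,s,t,u,v):
  row 0 [0000000]: F1=0 F2=1 (differ) -> 1
  row 1 [0000001]: F1=0 F2=1 (differ) -> 1
  row 2 [0000010]: F1=0 F2=1 (differ) -> 1
  row 3 [0000011]: F1=0 F2=1 (differ) -> 1
  row 4 [0000100]: F1=1 F2=1 -> 0
  (every remaining row is evaluated the same way; all 128 results are listed next)
Full result column, 8 rows per line (p,q,r,s fixed per line; t,u,v runs 000..111 left to right):
  rows 0-7 [p,q,r,s=0000]: 11110000  (ones: 4)
  rows 8-15 [p,q,r,s=0001]: 11110000  (ones: 4)
  rows 16-23 [p,q,r,s=0010]: 00001111  (ones: 4)
  rows 24-31 [p,q,r,s=0011]: 00001111  (ones: 4)
  rows 32-39 [p,q,r,s=0100]: 00001111  (ones: 4)
  rows 40-47 [p,q,r,s=0101]: 00001111  (ones: 4)
  rows 48-55 [p,q,r,s=0110]: 11110000  (ones: 4)
  rows 56-63 [p,q,r,s=0111]: 11110000  (ones: 4)
  rows 64-71 [p,q,r,s=1000]: 00001111  (ones: 4)
  rows 72-79 [p,q,r,s=1001]: 00001111  (ones: 4)
  rows 80-87 [p,q,r,s=1010]: 11110000  (ones: 4)
  rows 88-95 [p,q,r,s=1011]: 11110000  (ones: 4)
  rows 96-103 [p,q,r,s=1100]: 11110000  (ones: 4)
  rows 104-111 [p,q,r,s=1101]: 11110000  (ones: 4)
  rows 112-119 [p,q,r,s=1110]: 00001111  (ones: 4)
  rows 120-127 [p,q,r,s=1111]: 00001111  (ones: 4)
Disagreements = 4+4+4+4+4+4+4+4+4+4+4+4+4+4+4+4 = 64

64


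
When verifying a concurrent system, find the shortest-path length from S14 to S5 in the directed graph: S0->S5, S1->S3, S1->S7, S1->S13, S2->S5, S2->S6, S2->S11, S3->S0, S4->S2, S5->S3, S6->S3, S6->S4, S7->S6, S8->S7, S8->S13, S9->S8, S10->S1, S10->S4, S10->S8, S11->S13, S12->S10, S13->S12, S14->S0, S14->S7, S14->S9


BFS layer-by-layer from S14:
  dist 0: {S14}
  dist 1: {S0, S7, S9}
  dist 2: {S5, S6, S8}
  -> S5 reached at distance 2
Shortest path length = 2

2


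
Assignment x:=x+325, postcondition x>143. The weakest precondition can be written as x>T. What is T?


Formula: wp(x:=E, P) = P[E/x] (substitute E for x in postcondition)
Step 1: Postcondition: x>143
Step 2: Substitute x+325 for x: x+325>143
Step 3: Solve for x: x > 143-325 = -182

-182


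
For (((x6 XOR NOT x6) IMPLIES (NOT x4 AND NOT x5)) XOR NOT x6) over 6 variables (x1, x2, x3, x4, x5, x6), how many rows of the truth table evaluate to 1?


Formula: (((x6 XOR NOT x6) IMPLIES (NOT x4 AND NOT x5)) XOR NOT x6) over 6 vars (64 rows)
Evaluate each row (x1, x2, x3, x4, x5, x6 as bits, MSB first):
  row 0 [000000]: (((0 XOR NOT 0) IMPLIES (NOT 0 AND NOT 0)) XOR NOT 0) -> 0
  row 1 [000001]: (((1 XOR NOT 1) IMPLIES (NOT 0 AND NOT 0)) XOR NOT 1) -> 1
  row 2 [000010]: (((0 XOR NOT 0) IMPLIES (NOT 0 AND NOT 1)) XOR NOT 0) -> 1
  row 3 [000011]: (((1 XOR NOT 1) IMPLIES (NOT 0 AND NOT 1)) XOR NOT 1) -> 0
  row 4 [000100]: (((0 XOR NOT 0) IMPLIES (NOT 1 AND NOT 0)) XOR NOT 0) -> 1
  (every remaining row is evaluated the same way; all 64 results are listed next)
Full result column, 8 rows per line (x1,x2,x3 fixed per line; x4,x5,x6 runs 000..111 left to right):
  rows 0-7 [x1,x2,x3=000]: 01101010  (ones: 4)
  rows 8-15 [x1,x2,x3=001]: 01101010  (ones: 4)
  rows 16-23 [x1,x2,x3=010]: 01101010  (ones: 4)
  rows 24-31 [x1,x2,x3=011]: 01101010  (ones: 4)
  rows 32-39 [x1,x2,x3=100]: 01101010  (ones: 4)
  rows 40-47 [x1,x2,x3=101]: 01101010  (ones: 4)
  rows 48-55 [x1,x2,x3=110]: 01101010  (ones: 4)
  rows 56-63 [x1,x2,x3=111]: 01101010  (ones: 4)
Count of 1-rows = 4+4+4+4+4+4+4+4 = 32

32


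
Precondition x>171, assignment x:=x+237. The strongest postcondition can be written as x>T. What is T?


Formula: sp(P, x:=E) = exists old_x. (x = E[old_x/x]) AND P[old_x/x] (old_x is the value of x before the assignment; eliminate old_x by solving x = E[old_x/x] for old_x)
Step 1: Precondition P: x>171, i.e. old_x > 171
Step 2: Assignment gives x = old_x + 237, so old_x = x - 237
Step 3: Substitute into P: x - 237 > 171
Step 4: Simplify: x > 171+237 = 408

408


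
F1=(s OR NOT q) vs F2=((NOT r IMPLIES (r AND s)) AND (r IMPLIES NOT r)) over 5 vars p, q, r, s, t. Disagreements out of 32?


F1 = (s OR NOT q)
F2 = ((NOT r IMPLIES (r AND s)) AND (r IMPLIES NOT r))
Evaluate both on each of 32 rows (bits = p,q,r,s,t):
  row 0 [00000]: F1=1 F2=0 (differ) -> 1
  row 1 [00001]: F1=1 F2=0 (differ) -> 1
  row 2 [00010]: F1=1 F2=0 (differ) -> 1
  row 3 [00011]: F1=1 F2=0 (differ) -> 1
  row 4 [00100]: F1=1 F2=0 (differ) -> 1
  row 5 [00101]: F1=1 F2=0 (differ) -> 1
  row 6 [00110]: F1=1 F2=0 (differ) -> 1
  row 7 [00111]: F1=1 F2=0 (differ) -> 1
  row 8 [01000]: F1=0 F2=0 -> 0
  row 9 [01001]: F1=0 F2=0 -> 0
  row 10 [01010]: F1=1 F2=0 (differ) -> 1
  row 11 [01011]: F1=1 F2=0 (differ) -> 1
  row 12 [01100]: F1=0 F2=0 -> 0
  row 13 [01101]: F1=0 F2=0 -> 0
  row 14 [01110]: F1=1 F2=0 (differ) -> 1
  row 15 [01111]: F1=1 F2=0 (differ) -> 1
  row 16 [10000]: F1=1 F2=0 (differ) -> 1
  row 17 [10001]: F1=1 F2=0 (differ) -> 1
  row 18 [10010]: F1=1 F2=0 (differ) -> 1
  row 19 [10011]: F1=1 F2=0 (differ) -> 1
  row 20 [10100]: F1=1 F2=0 (differ) -> 1
  row 21 [10101]: F1=1 F2=0 (differ) -> 1
  row 22 [10110]: F1=1 F2=0 (differ) -> 1
  row 23 [10111]: F1=1 F2=0 (differ) -> 1
  row 24 [11000]: F1=0 F2=0 -> 0
  row 25 [11001]: F1=0 F2=0 -> 0
  row 26 [11010]: F1=1 F2=0 (differ) -> 1
  row 27 [11011]: F1=1 F2=0 (differ) -> 1
  row 28 [11100]: F1=0 F2=0 -> 0
  row 29 [11101]: F1=0 F2=0 -> 0
  row 30 [11110]: F1=1 F2=0 (differ) -> 1
  row 31 [11111]: F1=1 F2=0 (differ) -> 1
Full result column, 8 rows per line (p,q fixed per line; r,s,t runs 000..111 left to right):
  rows 0-7 [p,q=00]: 11111111  (ones: 8)
  rows 8-15 [p,q=01]: 00110011  (ones: 4)
  rows 16-23 [p,q=10]: 11111111  (ones: 8)
  rows 24-31 [p,q=11]: 00110011  (ones: 4)
Disagreements = 8+4+8+4 = 24

24


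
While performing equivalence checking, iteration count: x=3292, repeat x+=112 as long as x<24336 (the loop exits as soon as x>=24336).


Step 1: x goes from 3292 toward 24336 by 112; the body runs while x<24336, so iterations = ceil((bound-start)/step)
Step 2: Distance=21044
Step 3: ceil(21044/112)=188

188


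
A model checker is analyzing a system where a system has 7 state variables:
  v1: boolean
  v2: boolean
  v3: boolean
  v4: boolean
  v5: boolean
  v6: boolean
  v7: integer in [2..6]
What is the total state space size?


State space = product of domain sizes of all variables.
Domain sizes:
  v1 (boolean): 2
  v2 (boolean): 2
  v3 (boolean): 2
  v4 (boolean): 2
  v5 (boolean): 2
  v6 (boolean): 2
  v7 (integer in [2..6]): 5
Product = 2 * 2 * 2 * 2 * 2 * 2 * 5 = 320

320


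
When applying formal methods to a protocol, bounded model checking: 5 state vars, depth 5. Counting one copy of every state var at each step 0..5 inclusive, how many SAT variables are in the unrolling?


BMC unrolls to depth k, creating one copy of each state var for steps 0..k.
Step count = 5 + 1 = 6 (steps 0 through 5)
Vars per step = 5
Total = 5 * 6 = 30

30


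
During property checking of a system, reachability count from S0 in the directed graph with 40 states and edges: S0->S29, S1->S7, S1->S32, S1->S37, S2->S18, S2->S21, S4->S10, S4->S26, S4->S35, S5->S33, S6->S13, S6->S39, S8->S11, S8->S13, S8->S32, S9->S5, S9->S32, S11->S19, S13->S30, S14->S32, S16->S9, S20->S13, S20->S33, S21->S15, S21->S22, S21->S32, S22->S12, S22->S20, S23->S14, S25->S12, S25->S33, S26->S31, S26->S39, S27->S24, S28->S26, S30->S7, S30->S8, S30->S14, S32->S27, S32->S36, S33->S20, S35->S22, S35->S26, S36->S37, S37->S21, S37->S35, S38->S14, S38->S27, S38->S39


BFS from S0:
  layer 0: {S0}
  layer 1: {S29}
Reachable set: {S0, S29}
Count = 2

2


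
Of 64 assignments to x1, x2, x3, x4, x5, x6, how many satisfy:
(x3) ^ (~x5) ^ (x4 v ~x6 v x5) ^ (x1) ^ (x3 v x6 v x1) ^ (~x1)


CNF with 6 clauses over 6 vars (64 assignments).
An assignment satisfies CNF iff every clause has >=1 true literal.
Check each row (bits = x1,x2,x3,x4,x5,x6; clause T/F shown):
  row 0 [000000]: clauses=FTTFFT -> 0
  row 1 [000001]: clauses=FTFFTT -> 0
  row 2 [000010]: clauses=FFTFFT -> 0
  row 3 [000011]: clauses=FFTFTT -> 0
  row 4 [000100]: clauses=FTTFFT -> 0
  (every remaining row is evaluated the same way; all 64 results are listed next)
Full result column, 8 rows per line (x1,x2,x3 fixed per line; x4,x5,x6 runs 000..111 left to right):
  rows 0-7 [x1,x2,x3=000]: 00000000  (ones: 0)
  rows 8-15 [x1,x2,x3=001]: 00000000  (ones: 0)
  rows 16-23 [x1,x2,x3=010]: 00000000  (ones: 0)
  rows 24-31 [x1,x2,x3=011]: 00000000  (ones: 0)
  rows 32-39 [x1,x2,x3=100]: 00000000  (ones: 0)
  rows 40-47 [x1,x2,x3=101]: 00000000  (ones: 0)
  rows 48-55 [x1,x2,x3=110]: 00000000  (ones: 0)
  rows 56-63 [x1,x2,x3=111]: 00000000  (ones: 0)
Satisfying assignments = 0+0+0+0+0+0+0+0 = 0

0


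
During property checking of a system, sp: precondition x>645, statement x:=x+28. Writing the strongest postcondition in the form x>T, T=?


Formula: sp(P, x:=E) = exists old_x. (x = E[old_x/x]) AND P[old_x/x] (old_x is the value of x before the assignment; eliminate old_x by solving x = E[old_x/x] for old_x)
Step 1: Precondition P: x>645, i.e. old_x > 645
Step 2: Assignment gives x = old_x + 28, so old_x = x - 28
Step 3: Substitute into P: x - 28 > 645
Step 4: Simplify: x > 645+28 = 673

673


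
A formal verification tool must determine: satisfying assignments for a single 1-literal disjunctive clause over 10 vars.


Step 1: Total=2^10=1024
Step 2: Unsat when all 1 false: 2^9=512
Step 3: Sat=1024-512=512

512


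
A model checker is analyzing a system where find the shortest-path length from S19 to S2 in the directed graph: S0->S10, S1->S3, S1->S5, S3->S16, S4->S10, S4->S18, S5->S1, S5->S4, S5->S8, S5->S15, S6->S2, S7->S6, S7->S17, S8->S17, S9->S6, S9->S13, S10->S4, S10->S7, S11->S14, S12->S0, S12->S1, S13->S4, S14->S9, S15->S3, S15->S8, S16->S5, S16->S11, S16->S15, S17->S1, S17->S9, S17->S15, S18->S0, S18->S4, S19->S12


BFS layer-by-layer from S19:
  dist 0: {S19}
  dist 1: {S12}
  dist 2: {S0, S1}
  dist 3: {S3, S5, S10}
  dist 4: {S4, S7, S8, S15, S16}
  dist 5: {S6, S11, S17, S18}
  dist 6: {S2, S9, S14}
  -> S2 reached at distance 6
Shortest path length = 6

6


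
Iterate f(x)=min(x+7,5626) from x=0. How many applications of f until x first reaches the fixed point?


Step 1: x=0, cap=5626, increment=7
Step 2: x grows by 7 each step until capped at 5626; fixed point is x=5626
Step 3: iterations = ceil(5626/7) = 804

804


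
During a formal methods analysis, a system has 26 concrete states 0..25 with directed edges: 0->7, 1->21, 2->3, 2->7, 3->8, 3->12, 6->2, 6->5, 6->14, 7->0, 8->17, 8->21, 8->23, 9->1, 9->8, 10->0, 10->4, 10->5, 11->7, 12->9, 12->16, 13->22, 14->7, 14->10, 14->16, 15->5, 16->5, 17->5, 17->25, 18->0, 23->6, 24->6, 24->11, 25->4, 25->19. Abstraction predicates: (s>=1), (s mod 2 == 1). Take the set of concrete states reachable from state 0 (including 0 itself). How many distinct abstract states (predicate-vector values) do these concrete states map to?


BFS from 0:
Concrete reachable: {0, 7}
Abstract via predicates (s>=1), (s mod 2 == 1):
  (0,0) <- {0}
  (1,1) <- {7}
Distinct abstract states = 2

2


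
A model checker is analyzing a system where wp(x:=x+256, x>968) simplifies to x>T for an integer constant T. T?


Formula: wp(x:=E, P) = P[E/x] (substitute E for x in postcondition)
Step 1: Postcondition: x>968
Step 2: Substitute x+256 for x: x+256>968
Step 3: Solve for x: x > 968-256 = 712

712


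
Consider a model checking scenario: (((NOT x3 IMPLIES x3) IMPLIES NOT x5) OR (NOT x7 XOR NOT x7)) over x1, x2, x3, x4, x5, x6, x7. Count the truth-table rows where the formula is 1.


Formula: (((NOT x3 IMPLIES x3) IMPLIES NOT x5) OR (NOT x7 XOR NOT x7)) over 7 vars (128 rows)
Evaluate each row (x1, x2, x3, x4, x5, x6, x7 as bits, MSB first):
  row 0 [0000000]: (((NOT 0 IMPLIES 0) IMPLIES NOT 0) OR (NOT 0 XOR NOT 0)) -> 1
  row 1 [0000001]: (((NOT 0 IMPLIES 0) IMPLIES NOT 0) OR (NOT 1 XOR NOT 1)) -> 1
  row 2 [0000010]: (((NOT 0 IMPLIES 0) IMPLIES NOT 0) OR (NOT 0 XOR NOT 0)) -> 1
  row 3 [0000011]: (((NOT 0 IMPLIES 0) IMPLIES NOT 0) OR (NOT 1 XOR NOT 1)) -> 1
  row 4 [0000100]: (((NOT 0 IMPLIES 0) IMPLIES NOT 1) OR (NOT 0 XOR NOT 0)) -> 1
  (every remaining row is evaluated the same way; all 128 results are listed next)
Full result column, 8 rows per line (x1,x2,x3,x4 fixed per line; x5,x6,x7 runs 000..111 left to right):
  rows 0-7 [x1,x2,x3,x4=0000]: 11111111  (ones: 8)
  rows 8-15 [x1,x2,x3,x4=0001]: 11111111  (ones: 8)
  rows 16-23 [x1,x2,x3,x4=0010]: 11110000  (ones: 4)
  rows 24-31 [x1,x2,x3,x4=0011]: 11110000  (ones: 4)
  rows 32-39 [x1,x2,x3,x4=0100]: 11111111  (ones: 8)
  rows 40-47 [x1,x2,x3,x4=0101]: 11111111  (ones: 8)
  rows 48-55 [x1,x2,x3,x4=0110]: 11110000  (ones: 4)
  rows 56-63 [x1,x2,x3,x4=0111]: 11110000  (ones: 4)
  rows 64-71 [x1,x2,x3,x4=1000]: 11111111  (ones: 8)
  rows 72-79 [x1,x2,x3,x4=1001]: 11111111  (ones: 8)
  rows 80-87 [x1,x2,x3,x4=1010]: 11110000  (ones: 4)
  rows 88-95 [x1,x2,x3,x4=1011]: 11110000  (ones: 4)
  rows 96-103 [x1,x2,x3,x4=1100]: 11111111  (ones: 8)
  rows 104-111 [x1,x2,x3,x4=1101]: 11111111  (ones: 8)
  rows 112-119 [x1,x2,x3,x4=1110]: 11110000  (ones: 4)
  rows 120-127 [x1,x2,x3,x4=1111]: 11110000  (ones: 4)
Count of 1-rows = 8+8+4+4+8+8+4+4+8+8+4+4+8+8+4+4 = 96

96


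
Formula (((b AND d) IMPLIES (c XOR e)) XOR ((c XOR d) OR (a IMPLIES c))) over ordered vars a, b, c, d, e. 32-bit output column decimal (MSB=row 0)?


Formula: (((b AND d) IMPLIES (c XOR e)) XOR ((c XOR d) OR (a IMPLIES c))) over a, b, c, d, e (32 rows)
Evaluate each row (bits = a,b,c,d,e, MSB first):
  row 0 [00000]: (((0 AND 0) IMPLIES (0 XOR 0)) XOR ((0 XOR 0) OR (0 IMPLIES 0))) -> 0
  row 1 [00001]: (((0 AND 0) IMPLIES (0 XOR 1)) XOR ((0 XOR 0) OR (0 IMPLIES 0))) -> 0
  row 2 [00010]: (((0 AND 1) IMPLIES (0 XOR 0)) XOR ((0 XOR 1) OR (0 IMPLIES 0))) -> 0
  row 3 [00011]: (((0 AND 1) IMPLIES (0 XOR 1)) XOR ((0 XOR 1) OR (0 IMPLIES 0))) -> 0
  row 4 [00100]: (((0 AND 0) IMPLIES (1 XOR 0)) XOR ((1 XOR 0) OR (0 IMPLIES 1))) -> 0
  row 5 [00101]: (((0 AND 0) IMPLIES (1 XOR 1)) XOR ((1 XOR 0) OR (0 IMPLIES 1))) -> 0
  row 6 [00110]: (((0 AND 1) IMPLIES (1 XOR 0)) XOR ((1 XOR 1) OR (0 IMPLIES 1))) -> 0
  row 7 [00111]: (((0 AND 1) IMPLIES (1 XOR 1)) XOR ((1 XOR 1) OR (0 IMPLIES 1))) -> 0
  row 8 [01000]: (((1 AND 0) IMPLIES (0 XOR 0)) XOR ((0 XOR 0) OR (0 IMPLIES 0))) -> 0
  row 9 [01001]: (((1 AND 0) IMPLIES (0 XOR 1)) XOR ((0 XOR 0) OR (0 IMPLIES 0))) -> 0
  row 10 [01010]: (((1 AND 1) IMPLIES (0 XOR 0)) XOR ((0 XOR 1) OR (0 IMPLIES 0))) -> 1
  row 11 [01011]: (((1 AND 1) IMPLIES (0 XOR 1)) XOR ((0 XOR 1) OR (0 IMPLIES 0))) -> 0
  row 12 [01100]: (((1 AND 0) IMPLIES (1 XOR 0)) XOR ((1 XOR 0) OR (0 IMPLIES 1))) -> 0
  row 13 [01101]: (((1 AND 0) IMPLIES (1 XOR 1)) XOR ((1 XOR 0) OR (0 IMPLIES 1))) -> 0
  row 14 [01110]: (((1 AND 1) IMPLIES (1 XOR 0)) XOR ((1 XOR 1) OR (0 IMPLIES 1))) -> 0
  row 15 [01111]: (((1 AND 1) IMPLIES (1 XOR 1)) XOR ((1 XOR 1) OR (0 IMPLIES 1))) -> 1
  row 16 [10000]: (((0 AND 0) IMPLIES (0 XOR 0)) XOR ((0 XOR 0) OR (1 IMPLIES 0))) -> 1
  row 17 [10001]: (((0 AND 0) IMPLIES (0 XOR 1)) XOR ((0 XOR 0) OR (1 IMPLIES 0))) -> 1
  row 18 [10010]: (((0 AND 1) IMPLIES (0 XOR 0)) XOR ((0 XOR 1) OR (1 IMPLIES 0))) -> 0
  row 19 [10011]: (((0 AND 1) IMPLIES (0 XOR 1)) XOR ((0 XOR 1) OR (1 IMPLIES 0))) -> 0
  row 20 [10100]: (((0 AND 0) IMPLIES (1 XOR 0)) XOR ((1 XOR 0) OR (1 IMPLIES 1))) -> 0
  row 21 [10101]: (((0 AND 0) IMPLIES (1 XOR 1)) XOR ((1 XOR 0) OR (1 IMPLIES 1))) -> 0
  row 22 [10110]: (((0 AND 1) IMPLIES (1 XOR 0)) XOR ((1 XOR 1) OR (1 IMPLIES 1))) -> 0
  row 23 [10111]: (((0 AND 1) IMPLIES (1 XOR 1)) XOR ((1 XOR 1) OR (1 IMPLIES 1))) -> 0
  row 24 [11000]: (((1 AND 0) IMPLIES (0 XOR 0)) XOR ((0 XOR 0) OR (1 IMPLIES 0))) -> 1
  row 25 [11001]: (((1 AND 0) IMPLIES (0 XOR 1)) XOR ((0 XOR 0) OR (1 IMPLIES 0))) -> 1
  row 26 [11010]: (((1 AND 1) IMPLIES (0 XOR 0)) XOR ((0 XOR 1) OR (1 IMPLIES 0))) -> 1
  row 27 [11011]: (((1 AND 1) IMPLIES (0 XOR 1)) XOR ((0 XOR 1) OR (1 IMPLIES 0))) -> 0
  row 28 [11100]: (((1 AND 0) IMPLIES (1 XOR 0)) XOR ((1 XOR 0) OR (1 IMPLIES 1))) -> 0
  row 29 [11101]: (((1 AND 0) IMPLIES (1 XOR 1)) XOR ((1 XOR 0) OR (1 IMPLIES 1))) -> 0
  row 30 [11110]: (((1 AND 1) IMPLIES (1 XOR 0)) XOR ((1 XOR 1) OR (1 IMPLIES 1))) -> 0
  row 31 [11111]: (((1 AND 1) IMPLIES (1 XOR 1)) XOR ((1 XOR 1) OR (1 IMPLIES 1))) -> 1
Full result column, 4 rows per line (a,b,c fixed per line; d,e runs 00..11 left to right):
  rows 0-3 [a,b,c=000]: 0000  = hex 0
  rows 4-7 [a,b,c=001]: 0000  = hex 0
  rows 8-11 [a,b,c=010]: 0010  = hex 2
  rows 12-15 [a,b,c=011]: 0001  = hex 1
  rows 16-19 [a,b,c=100]: 1100  = hex C
  rows 20-23 [a,b,c=101]: 0000  = hex 0
  rows 24-27 [a,b,c=110]: 1110  = hex E
  rows 28-31 [a,b,c=111]: 0001  = hex 1
Output column (row 0 .. row 31) = 00000000001000011100000011100001
Output column grouped in 4s = 0000 0000 0010 0001 1100 0000 1110 0001 = 0x0021C0E1
Convert to decimal digit by digit (value = value*16 + digit):
  0 -> 0
  0*16 + 0 = 0
  0*16 + 2 = 2
  2*16 + 1 = 33
  33*16 + 12 (C) = 540
  540*16 + 0 = 8640
  8640*16 + 14 (E) = 138254
  138254*16 + 1 = 2212065
Decimal = 2212065

2212065


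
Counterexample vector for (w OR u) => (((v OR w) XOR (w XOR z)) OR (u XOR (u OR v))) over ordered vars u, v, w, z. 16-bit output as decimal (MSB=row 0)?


F1 = (w OR u)
F2 = (((v OR w) XOR (w XOR z)) OR (u XOR (u OR v)))
Counterexample to F1=>F2 is where F1=1 and F2=0.
Evaluate each row (bits = u,v,w,z, MSB first):
  row 0 [0000]: F1=0 F2=0 -> F1&~F2 -> 0
  row 1 [0001]: F1=0 F2=1 -> F1&~F2 -> 0
  row 2 [0010]: F1=1 F2=0 -> F1&~F2 -> 1
  row 3 [0011]: F1=1 F2=1 -> F1&~F2 -> 0
  row 4 [0100]: F1=0 F2=1 -> F1&~F2 -> 0
  row 5 [0101]: F1=0 F2=1 -> F1&~F2 -> 0
  row 6 [0110]: F1=1 F2=1 -> F1&~F2 -> 0
  row 7 [0111]: F1=1 F2=1 -> F1&~F2 -> 0
  row 8 [1000]: F1=1 F2=0 -> F1&~F2 -> 1
  row 9 [1001]: F1=1 F2=1 -> F1&~F2 -> 0
  row 10 [1010]: F1=1 F2=0 -> F1&~F2 -> 1
  row 11 [1011]: F1=1 F2=1 -> F1&~F2 -> 0
  row 12 [1100]: F1=1 F2=1 -> F1&~F2 -> 0
  row 13 [1101]: F1=1 F2=0 -> F1&~F2 -> 1
  row 14 [1110]: F1=1 F2=0 -> F1&~F2 -> 1
  row 15 [1111]: F1=1 F2=1 -> F1&~F2 -> 0
Full result column, 4 rows per line (u,v fixed per line; w,z runs 00..11 left to right):
  rows 0-3 [u,v=00]: 0010  = hex 2
  rows 4-7 [u,v=01]: 0000  = hex 0
  rows 8-11 [u,v=10]: 1010  = hex A
  rows 12-15 [u,v=11]: 0110  = hex 6
Counterexample vector (row 0 .. row 15) = 0010000010100110
Output column grouped in 4s = 0010 0000 1010 0110 = 0x20A6
Convert to decimal digit by digit (value = value*16 + digit):
  2 -> 2
  2*16 + 0 = 32
  32*16 + 10 (A) = 522
  522*16 + 6 = 8358
Decimal = 8358

8358


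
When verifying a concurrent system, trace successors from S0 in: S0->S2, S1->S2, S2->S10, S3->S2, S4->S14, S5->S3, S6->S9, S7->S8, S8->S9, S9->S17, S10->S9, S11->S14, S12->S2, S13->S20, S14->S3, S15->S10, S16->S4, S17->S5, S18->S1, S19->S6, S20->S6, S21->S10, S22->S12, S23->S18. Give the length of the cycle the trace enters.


Trace from S0 until a state repeats:
  S0 -> S2 -> S10 -> S9 -> S17 -> S5 -> S3 -> S2
S2 first seen at step 1, revisited at step 7.
Cycle length = 7 - 1 = 6

6


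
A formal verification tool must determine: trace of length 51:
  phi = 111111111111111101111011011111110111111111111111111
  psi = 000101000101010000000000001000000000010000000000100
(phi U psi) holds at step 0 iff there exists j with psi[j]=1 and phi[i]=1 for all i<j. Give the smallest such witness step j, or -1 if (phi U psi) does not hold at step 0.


(phi U psi) at 0: need smallest j with psi[j]=1 and phi[i]=1 for all i in [0,j).
Scan from step 0:
  step 0: phi=1, psi=0 -> continue
  step 1: phi=1, psi=0 -> continue
  step 2: phi=1, psi=0 -> continue
  step 3: psi=1 and phi held for [0,3) -> witness found
Witness step = 3

3


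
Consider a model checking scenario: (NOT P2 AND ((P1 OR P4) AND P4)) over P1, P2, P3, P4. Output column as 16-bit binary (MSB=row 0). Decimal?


Formula: (NOT P2 AND ((P1 OR P4) AND P4)) over P1, P2, P3, P4 (16 rows)
Evaluate each row (bits = P1,P2,P3,P4, MSB first):
  row 0 [0000]: (NOT 0 AND ((0 OR 0) AND 0)) -> 0
  row 1 [0001]: (NOT 0 AND ((0 OR 1) AND 1)) -> 1
  row 2 [0010]: (NOT 0 AND ((0 OR 0) AND 0)) -> 0
  row 3 [0011]: (NOT 0 AND ((0 OR 1) AND 1)) -> 1
  row 4 [0100]: (NOT 1 AND ((0 OR 0) AND 0)) -> 0
  row 5 [0101]: (NOT 1 AND ((0 OR 1) AND 1)) -> 0
  row 6 [0110]: (NOT 1 AND ((0 OR 0) AND 0)) -> 0
  row 7 [0111]: (NOT 1 AND ((0 OR 1) AND 1)) -> 0
  row 8 [1000]: (NOT 0 AND ((1 OR 0) AND 0)) -> 0
  row 9 [1001]: (NOT 0 AND ((1 OR 1) AND 1)) -> 1
  row 10 [1010]: (NOT 0 AND ((1 OR 0) AND 0)) -> 0
  row 11 [1011]: (NOT 0 AND ((1 OR 1) AND 1)) -> 1
  row 12 [1100]: (NOT 1 AND ((1 OR 0) AND 0)) -> 0
  row 13 [1101]: (NOT 1 AND ((1 OR 1) AND 1)) -> 0
  row 14 [1110]: (NOT 1 AND ((1 OR 0) AND 0)) -> 0
  row 15 [1111]: (NOT 1 AND ((1 OR 1) AND 1)) -> 0
Full result column, 4 rows per line (P1,P2 fixed per line; P3,P4 runs 00..11 left to right):
  rows 0-3 [P1,P2=00]: 0101  = hex 5
  rows 4-7 [P1,P2=01]: 0000  = hex 0
  rows 8-11 [P1,P2=10]: 0101  = hex 5
  rows 12-15 [P1,P2=11]: 0000  = hex 0
Output column (row 0 .. row 15) = 0101000001010000
Output column grouped in 4s = 0101 0000 0101 0000 = 0x5050
Convert to decimal digit by digit (value = value*16 + digit):
  5 -> 5
  5*16 + 0 = 80
  80*16 + 5 = 1285
  1285*16 + 0 = 20560
Decimal = 20560

20560


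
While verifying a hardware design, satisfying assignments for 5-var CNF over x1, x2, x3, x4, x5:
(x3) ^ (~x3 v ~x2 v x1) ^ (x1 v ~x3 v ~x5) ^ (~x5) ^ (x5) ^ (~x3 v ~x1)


CNF with 6 clauses over 5 vars (32 assignments).
An assignment satisfies CNF iff every clause has >=1 true literal.
Check each row (bits = x1,x2,x3,x4,x5; clause T/F shown):
  row 0 [00000]: clauses=FTTTFT -> 0
  row 1 [00001]: clauses=FTTFTT -> 0
  row 2 [00010]: clauses=FTTTFT -> 0
  row 3 [00011]: clauses=FTTFTT -> 0
  row 4 [00100]: clauses=TTTTFT -> 0
  row 5 [00101]: clauses=TTFFTT -> 0
  row 6 [00110]: clauses=TTTTFT -> 0
  row 7 [00111]: clauses=TTFFTT -> 0
  row 8 [01000]: clauses=FTTTFT -> 0
  row 9 [01001]: clauses=FTTFTT -> 0
  row 10 [01010]: clauses=FTTTFT -> 0
  row 11 [01011]: clauses=FTTFTT -> 0
  row 12 [01100]: clauses=TFTTFT -> 0
  row 13 [01101]: clauses=TFFFTT -> 0
  row 14 [01110]: clauses=TFTTFT -> 0
  row 15 [01111]: clauses=TFFFTT -> 0
  row 16 [10000]: clauses=FTTTFT -> 0
  row 17 [10001]: clauses=FTTFTT -> 0
  row 18 [10010]: clauses=FTTTFT -> 0
  row 19 [10011]: clauses=FTTFTT -> 0
  row 20 [10100]: clauses=TTTTFF -> 0
  row 21 [10101]: clauses=TTTFTF -> 0
  row 22 [10110]: clauses=TTTTFF -> 0
  row 23 [10111]: clauses=TTTFTF -> 0
  row 24 [11000]: clauses=FTTTFT -> 0
  row 25 [11001]: clauses=FTTFTT -> 0
  row 26 [11010]: clauses=FTTTFT -> 0
  row 27 [11011]: clauses=FTTFTT -> 0
  row 28 [11100]: clauses=TTTTFF -> 0
  row 29 [11101]: clauses=TTTFTF -> 0
  row 30 [11110]: clauses=TTTTFF -> 0
  row 31 [11111]: clauses=TTTFTF -> 0
Full result column, 8 rows per line (x1,x2 fixed per line; x3,x4,x5 runs 000..111 left to right):
  rows 0-7 [x1,x2=00]: 00000000  (ones: 0)
  rows 8-15 [x1,x2=01]: 00000000  (ones: 0)
  rows 16-23 [x1,x2=10]: 00000000  (ones: 0)
  rows 24-31 [x1,x2=11]: 00000000  (ones: 0)
Satisfying assignments = 0+0+0+0 = 0

0


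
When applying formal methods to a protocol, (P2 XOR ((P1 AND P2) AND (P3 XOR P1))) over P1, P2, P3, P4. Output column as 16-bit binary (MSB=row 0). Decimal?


Formula: (P2 XOR ((P1 AND P2) AND (P3 XOR P1))) over P1, P2, P3, P4 (16 rows)
Evaluate each row (bits = P1,P2,P3,P4, MSB first):
  row 0 [0000]: (0 XOR ((0 AND 0) AND (0 XOR 0))) -> 0
  row 1 [0001]: (0 XOR ((0 AND 0) AND (0 XOR 0))) -> 0
  row 2 [0010]: (0 XOR ((0 AND 0) AND (1 XOR 0))) -> 0
  row 3 [0011]: (0 XOR ((0 AND 0) AND (1 XOR 0))) -> 0
  row 4 [0100]: (1 XOR ((0 AND 1) AND (0 XOR 0))) -> 1
  row 5 [0101]: (1 XOR ((0 AND 1) AND (0 XOR 0))) -> 1
  row 6 [0110]: (1 XOR ((0 AND 1) AND (1 XOR 0))) -> 1
  row 7 [0111]: (1 XOR ((0 AND 1) AND (1 XOR 0))) -> 1
  row 8 [1000]: (0 XOR ((1 AND 0) AND (0 XOR 1))) -> 0
  row 9 [1001]: (0 XOR ((1 AND 0) AND (0 XOR 1))) -> 0
  row 10 [1010]: (0 XOR ((1 AND 0) AND (1 XOR 1))) -> 0
  row 11 [1011]: (0 XOR ((1 AND 0) AND (1 XOR 1))) -> 0
  row 12 [1100]: (1 XOR ((1 AND 1) AND (0 XOR 1))) -> 0
  row 13 [1101]: (1 XOR ((1 AND 1) AND (0 XOR 1))) -> 0
  row 14 [1110]: (1 XOR ((1 AND 1) AND (1 XOR 1))) -> 1
  row 15 [1111]: (1 XOR ((1 AND 1) AND (1 XOR 1))) -> 1
Full result column, 4 rows per line (P1,P2 fixed per line; P3,P4 runs 00..11 left to right):
  rows 0-3 [P1,P2=00]: 0000  = hex 0
  rows 4-7 [P1,P2=01]: 1111  = hex F
  rows 8-11 [P1,P2=10]: 0000  = hex 0
  rows 12-15 [P1,P2=11]: 0011  = hex 3
Output column (row 0 .. row 15) = 0000111100000011
Output column grouped in 4s = 0000 1111 0000 0011 = 0x0F03
Convert to decimal digit by digit (value = value*16 + digit):
  0 -> 0
  0*16 + 15 (F) = 15
  15*16 + 0 = 240
  240*16 + 3 = 3843
Decimal = 3843

3843


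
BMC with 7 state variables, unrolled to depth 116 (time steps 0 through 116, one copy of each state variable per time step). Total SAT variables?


BMC unrolls to depth k, creating one copy of each state var for steps 0..k.
Step count = 116 + 1 = 117 (steps 0 through 116)
Vars per step = 7
Total = 7 * 117 = 819

819


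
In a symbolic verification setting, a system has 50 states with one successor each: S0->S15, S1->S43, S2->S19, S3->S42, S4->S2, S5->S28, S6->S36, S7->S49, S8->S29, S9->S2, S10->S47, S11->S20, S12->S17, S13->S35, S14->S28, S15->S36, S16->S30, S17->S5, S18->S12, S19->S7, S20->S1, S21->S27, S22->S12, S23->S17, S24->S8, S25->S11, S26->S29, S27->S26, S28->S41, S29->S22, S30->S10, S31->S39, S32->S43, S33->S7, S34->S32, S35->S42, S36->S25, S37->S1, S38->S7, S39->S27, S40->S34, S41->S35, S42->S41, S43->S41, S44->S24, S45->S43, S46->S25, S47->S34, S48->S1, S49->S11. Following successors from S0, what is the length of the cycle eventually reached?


Trace from S0 until a state repeats:
  S0 -> S15 -> S36 -> S25 -> S11 -> S20 -> S1 -> S43 -> S41 -> S35 -> S42 -> S41
S41 first seen at step 8, revisited at step 11.
Cycle length = 11 - 8 = 3

3


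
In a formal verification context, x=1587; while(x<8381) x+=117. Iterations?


Step 1: x goes from 1587 toward 8381 by 117; the body runs while x<8381, so iterations = ceil((bound-start)/step)
Step 2: Distance=6794
Step 3: ceil(6794/117)=59

59


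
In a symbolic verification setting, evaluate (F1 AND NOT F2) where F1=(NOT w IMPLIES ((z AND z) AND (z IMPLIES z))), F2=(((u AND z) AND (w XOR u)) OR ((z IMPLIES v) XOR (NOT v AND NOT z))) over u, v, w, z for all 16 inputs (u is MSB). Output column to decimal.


F1 = (NOT w IMPLIES ((z AND z) AND (z IMPLIES z)))
F2 = (((u AND z) AND (w XOR u)) OR ((z IMPLIES v) XOR (NOT v AND NOT z)))
Counterexample to F1=>F2 is where F1=1 and F2=0.
Evaluate each row (bits = u,v,w,z, MSB first):
  row 0 [0000]: F1=0 F2=0 -> F1&~F2 -> 0
  row 1 [0001]: F1=1 F2=0 -> F1&~F2 -> 1
  row 2 [0010]: F1=1 F2=0 -> F1&~F2 -> 1
  row 3 [0011]: F1=1 F2=0 -> F1&~F2 -> 1
  row 4 [0100]: F1=0 F2=1 -> F1&~F2 -> 0
  row 5 [0101]: F1=1 F2=1 -> F1&~F2 -> 0
  row 6 [0110]: F1=1 F2=1 -> F1&~F2 -> 0
  row 7 [0111]: F1=1 F2=1 -> F1&~F2 -> 0
  row 8 [1000]: F1=0 F2=0 -> F1&~F2 -> 0
  row 9 [1001]: F1=1 F2=1 -> F1&~F2 -> 0
  row 10 [1010]: F1=1 F2=0 -> F1&~F2 -> 1
  row 11 [1011]: F1=1 F2=0 -> F1&~F2 -> 1
  row 12 [1100]: F1=0 F2=1 -> F1&~F2 -> 0
  row 13 [1101]: F1=1 F2=1 -> F1&~F2 -> 0
  row 14 [1110]: F1=1 F2=1 -> F1&~F2 -> 0
  row 15 [1111]: F1=1 F2=1 -> F1&~F2 -> 0
Full result column, 4 rows per line (u,v fixed per line; w,z runs 00..11 left to right):
  rows 0-3 [u,v=00]: 0111  = hex 7
  rows 4-7 [u,v=01]: 0000  = hex 0
  rows 8-11 [u,v=10]: 0011  = hex 3
  rows 12-15 [u,v=11]: 0000  = hex 0
Counterexample vector (row 0 .. row 15) = 0111000000110000
Output column grouped in 4s = 0111 0000 0011 0000 = 0x7030
Convert to decimal digit by digit (value = value*16 + digit):
  7 -> 7
  7*16 + 0 = 112
  112*16 + 3 = 1795
  1795*16 + 0 = 28720
Decimal = 28720

28720


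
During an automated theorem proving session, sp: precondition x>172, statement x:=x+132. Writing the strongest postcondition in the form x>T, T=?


Formula: sp(P, x:=E) = exists old_x. (x = E[old_x/x]) AND P[old_x/x] (old_x is the value of x before the assignment; eliminate old_x by solving x = E[old_x/x] for old_x)
Step 1: Precondition P: x>172, i.e. old_x > 172
Step 2: Assignment gives x = old_x + 132, so old_x = x - 132
Step 3: Substitute into P: x - 132 > 172
Step 4: Simplify: x > 172+132 = 304

304


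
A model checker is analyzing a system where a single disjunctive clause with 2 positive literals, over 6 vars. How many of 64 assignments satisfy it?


Step 1: Total=2^6=64
Step 2: Unsat when all 2 false: 2^4=16
Step 3: Sat=64-16=48

48


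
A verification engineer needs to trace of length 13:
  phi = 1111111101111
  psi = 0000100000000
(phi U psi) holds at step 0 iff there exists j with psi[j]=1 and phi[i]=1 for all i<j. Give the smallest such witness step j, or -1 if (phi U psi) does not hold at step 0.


(phi U psi) at 0: need smallest j with psi[j]=1 and phi[i]=1 for all i in [0,j).
Scan from step 0:
  step 0: phi=1, psi=0 -> continue
  step 1: phi=1, psi=0 -> continue
  step 2: phi=1, psi=0 -> continue
  step 3: phi=1, psi=0 -> continue
  step 4: psi=1 and phi held for [0,4) -> witness found
Witness step = 4

4


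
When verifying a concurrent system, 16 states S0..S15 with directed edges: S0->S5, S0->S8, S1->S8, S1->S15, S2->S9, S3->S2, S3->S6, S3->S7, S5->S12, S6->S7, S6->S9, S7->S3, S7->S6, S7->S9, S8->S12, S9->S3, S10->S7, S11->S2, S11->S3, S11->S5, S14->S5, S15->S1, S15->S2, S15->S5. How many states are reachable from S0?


BFS from S0:
  layer 0: {S0}
  layer 1: {S5, S8}
  layer 2: {S12}
Reachable set: {S0, S5, S8, S12}
Count = 4

4


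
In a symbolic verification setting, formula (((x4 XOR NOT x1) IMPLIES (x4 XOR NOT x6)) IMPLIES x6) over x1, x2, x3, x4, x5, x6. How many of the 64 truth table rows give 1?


Formula: (((x4 XOR NOT x1) IMPLIES (x4 XOR NOT x6)) IMPLIES x6) over 6 vars (64 rows)
Evaluate each row (x1, x2, x3, x4, x5, x6 as bits, MSB first):
  row 0 [000000]: (((0 XOR NOT 0) IMPLIES (0 XOR NOT 0)) IMPLIES 0) -> 0
  row 1 [000001]: (((0 XOR NOT 0) IMPLIES (0 XOR NOT 1)) IMPLIES 1) -> 1
  row 2 [000010]: (((0 XOR NOT 0) IMPLIES (0 XOR NOT 0)) IMPLIES 0) -> 0
  row 3 [000011]: (((0 XOR NOT 0) IMPLIES (0 XOR NOT 1)) IMPLIES 1) -> 1
  row 4 [000100]: (((1 XOR NOT 0) IMPLIES (1 XOR NOT 0)) IMPLIES 0) -> 0
  (every remaining row is evaluated the same way; all 64 results are listed next)
Full result column, 8 rows per line (x1,x2,x3 fixed per line; x4,x5,x6 runs 000..111 left to right):
  rows 0-7 [x1,x2,x3=000]: 01010101  (ones: 4)
  rows 8-15 [x1,x2,x3=001]: 01010101  (ones: 4)
  rows 16-23 [x1,x2,x3=010]: 01010101  (ones: 4)
  rows 24-31 [x1,x2,x3=011]: 01010101  (ones: 4)
  rows 32-39 [x1,x2,x3=100]: 01011111  (ones: 6)
  rows 40-47 [x1,x2,x3=101]: 01011111  (ones: 6)
  rows 48-55 [x1,x2,x3=110]: 01011111  (ones: 6)
  rows 56-63 [x1,x2,x3=111]: 01011111  (ones: 6)
Count of 1-rows = 4+4+4+4+6+6+6+6 = 40

40


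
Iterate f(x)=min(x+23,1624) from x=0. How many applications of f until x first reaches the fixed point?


Step 1: x=0, cap=1624, increment=23
Step 2: x grows by 23 each step until capped at 1624; fixed point is x=1624
Step 3: iterations = ceil(1624/23) = 71

71


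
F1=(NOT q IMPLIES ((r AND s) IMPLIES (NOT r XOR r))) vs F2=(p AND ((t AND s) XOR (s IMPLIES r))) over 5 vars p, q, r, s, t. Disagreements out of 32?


F1 = (NOT q IMPLIES ((r AND s) IMPLIES (NOT r XOR r)))
F2 = (p AND ((t AND s) XOR (s IMPLIES r)))
Evaluate both on each of 32 rows (bits = p,q,r,s,t):
  row 0 [00000]: F1=1 F2=0 (differ) -> 1
  row 1 [00001]: F1=1 F2=0 (differ) -> 1
  row 2 [00010]: F1=1 F2=0 (differ) -> 1
  row 3 [00011]: F1=1 F2=0 (differ) -> 1
  row 4 [00100]: F1=1 F2=0 (differ) -> 1
  row 5 [00101]: F1=1 F2=0 (differ) -> 1
  row 6 [00110]: F1=1 F2=0 (differ) -> 1
  row 7 [00111]: F1=1 F2=0 (differ) -> 1
  row 8 [01000]: F1=1 F2=0 (differ) -> 1
  row 9 [01001]: F1=1 F2=0 (differ) -> 1
  row 10 [01010]: F1=1 F2=0 (differ) -> 1
  row 11 [01011]: F1=1 F2=0 (differ) -> 1
  row 12 [01100]: F1=1 F2=0 (differ) -> 1
  row 13 [01101]: F1=1 F2=0 (differ) -> 1
  row 14 [01110]: F1=1 F2=0 (differ) -> 1
  row 15 [01111]: F1=1 F2=0 (differ) -> 1
  row 16 [10000]: F1=1 F2=1 -> 0
  row 17 [10001]: F1=1 F2=1 -> 0
  row 18 [10010]: F1=1 F2=0 (differ) -> 1
  row 19 [10011]: F1=1 F2=1 -> 0
  row 20 [10100]: F1=1 F2=1 -> 0
  row 21 [10101]: F1=1 F2=1 -> 0
  row 22 [10110]: F1=1 F2=1 -> 0
  row 23 [10111]: F1=1 F2=0 (differ) -> 1
  row 24 [11000]: F1=1 F2=1 -> 0
  row 25 [11001]: F1=1 F2=1 -> 0
  row 26 [11010]: F1=1 F2=0 (differ) -> 1
  row 27 [11011]: F1=1 F2=1 -> 0
  row 28 [11100]: F1=1 F2=1 -> 0
  row 29 [11101]: F1=1 F2=1 -> 0
  row 30 [11110]: F1=1 F2=1 -> 0
  row 31 [11111]: F1=1 F2=0 (differ) -> 1
Full result column, 8 rows per line (p,q fixed per line; r,s,t runs 000..111 left to right):
  rows 0-7 [p,q=00]: 11111111  (ones: 8)
  rows 8-15 [p,q=01]: 11111111  (ones: 8)
  rows 16-23 [p,q=10]: 00100001  (ones: 2)
  rows 24-31 [p,q=11]: 00100001  (ones: 2)
Disagreements = 8+8+2+2 = 20

20


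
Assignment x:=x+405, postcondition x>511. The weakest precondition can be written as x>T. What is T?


Formula: wp(x:=E, P) = P[E/x] (substitute E for x in postcondition)
Step 1: Postcondition: x>511
Step 2: Substitute x+405 for x: x+405>511
Step 3: Solve for x: x > 511-405 = 106

106


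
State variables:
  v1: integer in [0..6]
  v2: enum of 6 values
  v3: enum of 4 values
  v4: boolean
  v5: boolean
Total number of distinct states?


State space = product of domain sizes of all variables.
Domain sizes:
  v1 (integer in [0..6]): 7
  v2 (enum of 6 values): 6
  v3 (enum of 4 values): 4
  v4 (boolean): 2
  v5 (boolean): 2
Product = 7 * 6 * 4 * 2 * 2 = 672

672


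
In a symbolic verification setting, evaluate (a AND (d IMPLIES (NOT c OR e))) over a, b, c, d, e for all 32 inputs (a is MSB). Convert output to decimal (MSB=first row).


Formula: (a AND (d IMPLIES (NOT c OR e))) over a, b, c, d, e (32 rows)
Evaluate each row (bits = a,b,c,d,e, MSB first):
  row 0 [00000]: (0 AND (0 IMPLIES (NOT 0 OR 0))) -> 0
  row 1 [00001]: (0 AND (0 IMPLIES (NOT 0 OR 1))) -> 0
  row 2 [00010]: (0 AND (1 IMPLIES (NOT 0 OR 0))) -> 0
  row 3 [00011]: (0 AND (1 IMPLIES (NOT 0 OR 1))) -> 0
  row 4 [00100]: (0 AND (0 IMPLIES (NOT 1 OR 0))) -> 0
  row 5 [00101]: (0 AND (0 IMPLIES (NOT 1 OR 1))) -> 0
  row 6 [00110]: (0 AND (1 IMPLIES (NOT 1 OR 0))) -> 0
  row 7 [00111]: (0 AND (1 IMPLIES (NOT 1 OR 1))) -> 0
  row 8 [01000]: (0 AND (0 IMPLIES (NOT 0 OR 0))) -> 0
  row 9 [01001]: (0 AND (0 IMPLIES (NOT 0 OR 1))) -> 0
  row 10 [01010]: (0 AND (1 IMPLIES (NOT 0 OR 0))) -> 0
  row 11 [01011]: (0 AND (1 IMPLIES (NOT 0 OR 1))) -> 0
  row 12 [01100]: (0 AND (0 IMPLIES (NOT 1 OR 0))) -> 0
  row 13 [01101]: (0 AND (0 IMPLIES (NOT 1 OR 1))) -> 0
  row 14 [01110]: (0 AND (1 IMPLIES (NOT 1 OR 0))) -> 0
  row 15 [01111]: (0 AND (1 IMPLIES (NOT 1 OR 1))) -> 0
  row 16 [10000]: (1 AND (0 IMPLIES (NOT 0 OR 0))) -> 1
  row 17 [10001]: (1 AND (0 IMPLIES (NOT 0 OR 1))) -> 1
  row 18 [10010]: (1 AND (1 IMPLIES (NOT 0 OR 0))) -> 1
  row 19 [10011]: (1 AND (1 IMPLIES (NOT 0 OR 1))) -> 1
  row 20 [10100]: (1 AND (0 IMPLIES (NOT 1 OR 0))) -> 1
  row 21 [10101]: (1 AND (0 IMPLIES (NOT 1 OR 1))) -> 1
  row 22 [10110]: (1 AND (1 IMPLIES (NOT 1 OR 0))) -> 0
  row 23 [10111]: (1 AND (1 IMPLIES (NOT 1 OR 1))) -> 1
  row 24 [11000]: (1 AND (0 IMPLIES (NOT 0 OR 0))) -> 1
  row 25 [11001]: (1 AND (0 IMPLIES (NOT 0 OR 1))) -> 1
  row 26 [11010]: (1 AND (1 IMPLIES (NOT 0 OR 0))) -> 1
  row 27 [11011]: (1 AND (1 IMPLIES (NOT 0 OR 1))) -> 1
  row 28 [11100]: (1 AND (0 IMPLIES (NOT 1 OR 0))) -> 1
  row 29 [11101]: (1 AND (0 IMPLIES (NOT 1 OR 1))) -> 1
  row 30 [11110]: (1 AND (1 IMPLIES (NOT 1 OR 0))) -> 0
  row 31 [11111]: (1 AND (1 IMPLIES (NOT 1 OR 1))) -> 1
Full result column, 4 rows per line (a,b,c fixed per line; d,e runs 00..11 left to right):
  rows 0-3 [a,b,c=000]: 0000  = hex 0
  rows 4-7 [a,b,c=001]: 0000  = hex 0
  rows 8-11 [a,b,c=010]: 0000  = hex 0
  rows 12-15 [a,b,c=011]: 0000  = hex 0
  rows 16-19 [a,b,c=100]: 1111  = hex F
  rows 20-23 [a,b,c=101]: 1101  = hex D
  rows 24-27 [a,b,c=110]: 1111  = hex F
  rows 28-31 [a,b,c=111]: 1101  = hex D
Output column (row 0 .. row 31) = 00000000000000001111110111111101
Output column grouped in 4s = 0000 0000 0000 0000 1111 1101 1111 1101 = 0x0000FDFD
Convert to decimal digit by digit (value = value*16 + digit):
  0 -> 0
  0*16 + 0 = 0
  0*16 + 0 = 0
  0*16 + 0 = 0
  0*16 + 15 (F) = 15
  15*16 + 13 (D) = 253
  253*16 + 15 (F) = 4063
  4063*16 + 13 (D) = 65021
Decimal = 65021

65021


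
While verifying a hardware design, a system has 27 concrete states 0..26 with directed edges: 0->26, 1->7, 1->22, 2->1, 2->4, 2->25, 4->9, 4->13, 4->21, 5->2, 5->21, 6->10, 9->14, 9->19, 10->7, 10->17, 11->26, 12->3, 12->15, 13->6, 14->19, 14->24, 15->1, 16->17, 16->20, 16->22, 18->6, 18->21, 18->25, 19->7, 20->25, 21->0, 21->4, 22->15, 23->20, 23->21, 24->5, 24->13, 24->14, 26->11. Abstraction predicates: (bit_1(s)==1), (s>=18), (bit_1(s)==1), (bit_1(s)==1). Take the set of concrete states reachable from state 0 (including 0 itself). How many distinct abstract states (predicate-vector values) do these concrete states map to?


BFS from 0:
Concrete reachable: {0, 11, 26}
Abstract via predicates (bit_1(s)==1), (s>=18), (bit_1(s)==1), (bit_1(s)==1):
  (0,0,0,0) <- {0}
  (1,0,1,1) <- {11}
  (1,1,1,1) <- {26}
Distinct abstract states = 3

3


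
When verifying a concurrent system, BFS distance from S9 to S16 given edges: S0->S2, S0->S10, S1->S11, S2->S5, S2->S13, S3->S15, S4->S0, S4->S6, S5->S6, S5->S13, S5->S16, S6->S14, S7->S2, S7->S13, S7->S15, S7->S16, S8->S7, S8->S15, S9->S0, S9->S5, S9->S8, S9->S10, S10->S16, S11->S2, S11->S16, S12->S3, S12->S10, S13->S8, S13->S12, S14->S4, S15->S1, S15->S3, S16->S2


BFS layer-by-layer from S9:
  dist 0: {S9}
  dist 1: {S0, S5, S8, S10}
  dist 2: {S2, S6, S7, S13, S15, S16}
  -> S16 reached at distance 2
Shortest path length = 2

2


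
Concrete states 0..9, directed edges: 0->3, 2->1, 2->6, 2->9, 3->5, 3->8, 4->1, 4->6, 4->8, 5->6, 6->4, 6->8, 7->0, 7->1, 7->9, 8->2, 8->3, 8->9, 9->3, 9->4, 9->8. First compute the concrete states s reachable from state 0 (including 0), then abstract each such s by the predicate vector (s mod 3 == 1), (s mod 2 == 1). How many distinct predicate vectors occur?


BFS from 0:
Concrete reachable: {0, 1, 2, 3, 4, 5, 6, 8, 9}
Abstract via predicates (s mod 3 == 1), (s mod 2 == 1):
  (0,0) <- {0, 2, 6, 8}
  (0,1) <- {3, 5, 9}
  (1,0) <- {4}
  (1,1) <- {1}
Distinct abstract states = 4

4


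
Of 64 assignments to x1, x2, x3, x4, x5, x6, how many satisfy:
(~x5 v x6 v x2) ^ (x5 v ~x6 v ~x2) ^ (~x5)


CNF with 3 clauses over 6 vars (64 assignments).
An assignment satisfies CNF iff every clause has >=1 true literal.
Check each row (bits = x1,x2,x3,x4,x5,x6; clause T/F shown):
  row 0 [000000]: clauses=TTT -> 1
  row 1 [000001]: clauses=TTT -> 1
  row 2 [000010]: clauses=FTF -> 0
  row 3 [000011]: clauses=TTF -> 0
  row 4 [000100]: clauses=TTT -> 1
  (every remaining row is evaluated the same way; all 64 results are listed next)
Full result column, 8 rows per line (x1,x2,x3 fixed per line; x4,x5,x6 runs 000..111 left to right):
  rows 0-7 [x1,x2,x3=000]: 11001100  (ones: 4)
  rows 8-15 [x1,x2,x3=001]: 11001100  (ones: 4)
  rows 16-23 [x1,x2,x3=010]: 10001000  (ones: 2)
  rows 24-31 [x1,x2,x3=011]: 10001000  (ones: 2)
  rows 32-39 [x1,x2,x3=100]: 11001100  (ones: 4)
  rows 40-47 [x1,x2,x3=101]: 11001100  (ones: 4)
  rows 48-55 [x1,x2,x3=110]: 10001000  (ones: 2)
  rows 56-63 [x1,x2,x3=111]: 10001000  (ones: 2)
Satisfying assignments = 4+4+2+2+4+4+2+2 = 24

24
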